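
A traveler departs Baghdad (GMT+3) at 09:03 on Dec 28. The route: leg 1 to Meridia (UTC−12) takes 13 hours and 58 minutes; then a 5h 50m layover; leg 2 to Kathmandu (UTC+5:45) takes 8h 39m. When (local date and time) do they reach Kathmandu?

16:15 on December 29

Convert departure to UTC: 09:03 − 3:00 = 06:03 UTC on Dec 28.
Add 13 hours and 58 minutes leg 1 → 20:01 UTC.
Add 5 hours 50 minutes layover in Meridia → 01:51 UTC (Dec 29).
Add 8 hours and 39 minutes leg 2 → 10:30 UTC.
Kathmandu is UTC+5:45, so local arrival = 10:30 + 5:45 = 16:15 on Dec 29.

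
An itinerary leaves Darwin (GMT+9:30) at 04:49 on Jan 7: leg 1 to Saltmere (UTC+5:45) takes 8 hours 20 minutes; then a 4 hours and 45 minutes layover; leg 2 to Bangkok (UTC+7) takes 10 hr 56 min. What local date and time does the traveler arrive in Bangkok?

Convert departure to UTC: 04:49 − 9:30 = 19:19 UTC on Jan 6.
Add 8 hours and 20 minutes leg 1 → 03:39 UTC (Jan 7).
Add 4 hours and 45 minutes layover in Saltmere → 08:24 UTC.
Add 10 hours 56 minutes leg 2 → 19:20 UTC.
Bangkok is UTC+7:00, so local arrival = 19:20 + 7:00 = 02:20 on Jan 8.

02:20 on January 8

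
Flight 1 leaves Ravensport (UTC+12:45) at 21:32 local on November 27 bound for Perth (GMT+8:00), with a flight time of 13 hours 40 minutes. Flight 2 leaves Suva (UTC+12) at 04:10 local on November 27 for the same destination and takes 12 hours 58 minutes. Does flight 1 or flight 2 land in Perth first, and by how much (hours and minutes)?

Flight 1 in UTC: 21:32 − 12:45 = 08:47 on Nov 27.
+13 hours and 40 minutes → arrive 22:27 UTC on Nov 27.
Flight 2 in UTC: 04:10 − 12:00 = 16:10 on Nov 26.
+12 hours and 58 minutes → arrive 05:08 UTC on Nov 27.
Flight 2 lands earlier by 17 hours 19 minutes.

the second, by 17 hours 19 minutes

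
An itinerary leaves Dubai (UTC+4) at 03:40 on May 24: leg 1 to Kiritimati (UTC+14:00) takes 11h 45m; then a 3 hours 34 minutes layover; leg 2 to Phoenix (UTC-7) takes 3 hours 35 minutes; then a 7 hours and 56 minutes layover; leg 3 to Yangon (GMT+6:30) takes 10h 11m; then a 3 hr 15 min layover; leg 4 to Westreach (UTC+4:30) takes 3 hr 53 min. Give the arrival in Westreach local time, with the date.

00:19 on May 26

Convert departure to UTC: 03:40 − 4:00 = 23:40 UTC on May 23.
Add 11 hours and 45 minutes leg 1 → 11:25 UTC (May 24).
Add 3 hours and 34 minutes layover in Kiritimati → 14:59 UTC.
Add 3 hours 35 minutes leg 2 → 18:34 UTC.
Add 7 hours and 56 minutes layover in Phoenix → 02:30 UTC (May 25).
Add 10 hours 11 minutes leg 3 → 12:41 UTC.
Add 3 hours 15 minutes layover in Yangon → 15:56 UTC.
Add 3 hours and 53 minutes leg 4 → 19:49 UTC.
Westreach is UTC+4:30, so local arrival = 19:49 + 4:30 = 00:19 on May 26.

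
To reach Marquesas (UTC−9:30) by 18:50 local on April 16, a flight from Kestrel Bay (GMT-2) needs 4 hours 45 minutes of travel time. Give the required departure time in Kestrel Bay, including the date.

21:35 on Apr 16

Target arrival in UTC: 18:50 + 9:30 = 04:20 on Apr 17.
Subtract 4 hours and 45 minutes → departure 23:35 UTC on Apr 16.
Kestrel Bay is UTC−2:00: 23:35 − 2:00 = 21:35 on Apr 16.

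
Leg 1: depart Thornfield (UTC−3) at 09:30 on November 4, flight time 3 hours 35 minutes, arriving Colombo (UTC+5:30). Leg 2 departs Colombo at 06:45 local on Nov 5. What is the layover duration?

Convert departure to UTC: 09:30 + 3:00 = 12:30 UTC on Nov 4.
Add 3 hours 35 minutes flight time → 16:05 UTC.
Colombo is UTC+5:30, so local arrival = 16:05 + 5:30 = 21:35 on Nov 4.
Layover = 06:45 − 21:35 (+1 day) = 9 hours 10 minutes.

9 hours 10 minutes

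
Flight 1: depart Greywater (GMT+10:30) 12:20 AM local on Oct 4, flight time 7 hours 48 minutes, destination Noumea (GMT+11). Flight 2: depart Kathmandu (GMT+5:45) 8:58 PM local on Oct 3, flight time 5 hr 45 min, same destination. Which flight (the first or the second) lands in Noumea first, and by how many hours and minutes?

the second, by 40 minutes

Flight 1 in UTC: 12:20 AM − 10:30 = 1:50 PM on Oct 3.
+7 hours 48 minutes → arrive 9:38 PM UTC on Oct 3.
Flight 2 in UTC: 8:58 PM − 5:45 = 3:13 PM on Oct 3.
+5 hours 45 minutes → arrive 8:58 PM UTC on Oct 3.
Flight 2 lands earlier by 40 minutes.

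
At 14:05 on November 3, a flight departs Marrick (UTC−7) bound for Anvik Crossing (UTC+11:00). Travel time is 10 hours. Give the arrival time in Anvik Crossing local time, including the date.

18:05 on November 4

Convert departure to UTC: 14:05 + 7:00 = 21:05 UTC on Nov 3.
Add 10 hours travel time → 07:05 UTC (Nov 4).
Anvik Crossing is UTC+11:00, so local arrival = 07:05 + 11:00 = 18:05 on Nov 4.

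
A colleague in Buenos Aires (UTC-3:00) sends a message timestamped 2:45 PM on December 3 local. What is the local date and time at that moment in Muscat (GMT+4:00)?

9:45 PM on Dec 3

Muscat is 7:00 ahead of Buenos Aires.
Shift by the zone difference: 2:45 PM + 7:00 = 9:45 PM on Dec 3 in Muscat.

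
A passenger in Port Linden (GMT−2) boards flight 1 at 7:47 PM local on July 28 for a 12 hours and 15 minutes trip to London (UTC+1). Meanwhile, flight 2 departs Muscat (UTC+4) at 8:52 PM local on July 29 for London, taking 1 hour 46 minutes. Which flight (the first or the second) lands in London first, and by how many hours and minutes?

the first, by 8 hours 36 minutes

Flight 1 in UTC: 7:47 PM + 2:00 = 9:47 PM on Jul 28.
+12 hours and 15 minutes → arrive 10:02 AM UTC on Jul 29.
Flight 2 in UTC: 8:52 PM − 4:00 = 4:52 PM on Jul 29.
+1 hour 46 minutes → arrive 6:38 PM UTC on Jul 29.
Flight 1 lands earlier by 8 hours 36 minutes.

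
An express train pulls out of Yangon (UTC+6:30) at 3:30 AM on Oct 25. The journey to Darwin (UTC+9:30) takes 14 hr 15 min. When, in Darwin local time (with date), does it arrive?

Convert departure to UTC: 3:30 AM − 6:30 = 9:00 PM UTC on Oct 24.
Add 14 hours 15 minutes travel time → 11:15 AM UTC (Oct 25).
Darwin is UTC+9:30, so local arrival = 11:15 AM + 9:30 = 8:45 PM on Oct 25.

8:45 PM on October 25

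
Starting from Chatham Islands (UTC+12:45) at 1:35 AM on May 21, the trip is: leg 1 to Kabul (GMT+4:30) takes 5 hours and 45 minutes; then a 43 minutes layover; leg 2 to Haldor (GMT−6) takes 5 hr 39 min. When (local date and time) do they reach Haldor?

6:57 PM on May 20

Convert departure to UTC: 1:35 AM − 12:45 = 12:50 PM UTC on May 20.
Add 5 hours and 45 minutes leg 1 → 6:35 PM UTC.
Add 43 minutes layover in Kabul → 7:18 PM UTC.
Add 5 hours 39 minutes leg 2 → 12:57 AM UTC (May 21).
Haldor is UTC−6:00, so local arrival = 12:57 AM − 6:00 = 6:57 PM on May 20.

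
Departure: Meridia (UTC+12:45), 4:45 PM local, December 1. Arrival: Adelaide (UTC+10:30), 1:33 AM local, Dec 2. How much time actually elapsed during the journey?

11 hours 3 minutes

Departure in UTC: 4:45 PM − 12:45 = 4:00 AM on Dec 1.
Arrival in UTC: 1:33 AM − 10:30 = 3:03 PM on Dec 1.
Elapsed = 3:03 PM − 4:00 AM = 11 hours 3 minutes.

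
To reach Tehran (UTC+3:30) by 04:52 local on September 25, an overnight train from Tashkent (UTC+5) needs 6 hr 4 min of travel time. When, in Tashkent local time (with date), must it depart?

00:18 on September 25

Target arrival in UTC: 04:52 − 3:30 = 01:22 on Sep 25.
Subtract 6 hours 4 minutes → departure 19:18 UTC on Sep 24.
Tashkent is UTC+5:00: 19:18 + 5:00 = 00:18 on Sep 25.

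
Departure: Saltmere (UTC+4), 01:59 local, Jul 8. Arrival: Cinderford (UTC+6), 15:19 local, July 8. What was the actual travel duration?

11 hours 20 minutes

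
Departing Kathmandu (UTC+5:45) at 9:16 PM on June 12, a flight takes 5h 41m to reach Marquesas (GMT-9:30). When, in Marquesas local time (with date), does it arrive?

11:42 AM on June 12

Convert departure to UTC: 9:16 PM − 5:45 = 3:31 PM UTC on Jun 12.
Add 5 hours and 41 minutes travel time → 9:12 PM UTC.
Marquesas is UTC−9:30, so local arrival = 9:12 PM − 9:30 = 11:42 AM on Jun 12.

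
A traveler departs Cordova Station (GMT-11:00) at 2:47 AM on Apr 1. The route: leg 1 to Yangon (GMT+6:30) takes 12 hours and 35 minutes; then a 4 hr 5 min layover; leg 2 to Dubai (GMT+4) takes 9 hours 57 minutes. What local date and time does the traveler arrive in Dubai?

Convert departure to UTC: 2:47 AM + 11:00 = 1:47 PM UTC on Apr 1.
Add 12 hours 35 minutes leg 1 → 2:22 AM UTC (Apr 2).
Add 4 hours 5 minutes layover in Yangon → 6:27 AM UTC.
Add 9 hours 57 minutes leg 2 → 4:24 PM UTC.
Dubai is UTC+4:00, so local arrival = 4:24 PM + 4:00 = 8:24 PM on Apr 2.

8:24 PM on Apr 2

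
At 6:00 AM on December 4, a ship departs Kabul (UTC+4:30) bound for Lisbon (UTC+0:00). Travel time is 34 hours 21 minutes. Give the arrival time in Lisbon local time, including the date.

11:51 AM on December 5

Convert departure to UTC: 6:00 AM − 4:30 = 1:30 AM UTC on Dec 4.
Add 34 hours and 21 minutes travel time → 11:51 AM UTC (Dec 5).
Lisbon is UTC+0, so local arrival is the same: 11:51 AM on Dec 5.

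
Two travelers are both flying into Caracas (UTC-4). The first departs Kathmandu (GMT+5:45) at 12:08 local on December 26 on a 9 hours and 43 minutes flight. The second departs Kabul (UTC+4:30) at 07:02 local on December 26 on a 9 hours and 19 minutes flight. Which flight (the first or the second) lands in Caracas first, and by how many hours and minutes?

the second, by 4 hours 15 minutes

Flight 1 in UTC: 12:08 − 5:45 = 06:23 on Dec 26.
+9 hours 43 minutes → arrive 16:06 UTC on Dec 26.
Flight 2 in UTC: 07:02 − 4:30 = 02:32 on Dec 26.
+9 hours 19 minutes → arrive 11:51 UTC on Dec 26.
Flight 2 lands earlier by 4 hours 15 minutes.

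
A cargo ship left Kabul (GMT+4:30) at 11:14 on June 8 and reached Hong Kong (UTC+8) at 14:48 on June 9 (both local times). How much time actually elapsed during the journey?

Departure in UTC: 11:14 − 4:30 = 06:44 on Jun 8.
Arrival in UTC: 14:48 − 8:00 = 06:48 on Jun 9.
Elapsed = 06:48 − 06:44 (+1 day) = 24 hours 4 minutes.

24 hours 4 minutes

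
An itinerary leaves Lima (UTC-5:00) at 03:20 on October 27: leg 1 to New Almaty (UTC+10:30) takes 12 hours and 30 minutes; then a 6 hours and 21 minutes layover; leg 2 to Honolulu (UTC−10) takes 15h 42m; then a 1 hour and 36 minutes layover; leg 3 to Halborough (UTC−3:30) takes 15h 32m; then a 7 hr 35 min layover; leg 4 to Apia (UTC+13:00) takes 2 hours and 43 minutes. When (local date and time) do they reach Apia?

11:19 on Oct 30

Convert departure to UTC: 03:20 + 5:00 = 08:20 UTC on Oct 27.
Add 12 hours and 30 minutes leg 1 → 20:50 UTC.
Add 6 hours and 21 minutes layover in New Almaty → 03:11 UTC (Oct 28).
Add 15 hours 42 minutes leg 2 → 18:53 UTC.
Add 1 hour and 36 minutes layover in Honolulu → 20:29 UTC.
Add 15 hours and 32 minutes leg 3 → 12:01 UTC (Oct 29).
Add 7 hours and 35 minutes layover in Halborough → 19:36 UTC.
Add 2 hours and 43 minutes leg 4 → 22:19 UTC.
Apia is UTC+13:00, so local arrival = 22:19 + 13:00 = 11:19 on Oct 30.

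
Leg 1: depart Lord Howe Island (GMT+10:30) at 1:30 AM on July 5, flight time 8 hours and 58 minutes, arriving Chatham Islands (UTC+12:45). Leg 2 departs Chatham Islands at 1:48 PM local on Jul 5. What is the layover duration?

1 hour 5 minutes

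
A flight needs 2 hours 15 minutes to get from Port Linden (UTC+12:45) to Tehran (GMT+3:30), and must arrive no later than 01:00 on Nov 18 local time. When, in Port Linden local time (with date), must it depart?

Target arrival in UTC: 01:00 − 3:30 = 21:30 on Nov 17.
Subtract 2 hours and 15 minutes → departure 19:15 UTC on Nov 17.
Port Linden is UTC+12:45: 19:15 + 12:45 = 08:00 on Nov 18.

08:00 on Nov 18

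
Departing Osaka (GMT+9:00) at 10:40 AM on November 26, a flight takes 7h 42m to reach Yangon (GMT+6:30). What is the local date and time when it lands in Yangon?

Convert departure to UTC: 10:40 AM − 9:00 = 1:40 AM UTC on Nov 26.
Add 7 hours and 42 minutes travel time → 9:22 AM UTC.
Yangon is UTC+6:30, so local arrival = 9:22 AM + 6:30 = 3:52 PM on Nov 26.

3:52 PM on November 26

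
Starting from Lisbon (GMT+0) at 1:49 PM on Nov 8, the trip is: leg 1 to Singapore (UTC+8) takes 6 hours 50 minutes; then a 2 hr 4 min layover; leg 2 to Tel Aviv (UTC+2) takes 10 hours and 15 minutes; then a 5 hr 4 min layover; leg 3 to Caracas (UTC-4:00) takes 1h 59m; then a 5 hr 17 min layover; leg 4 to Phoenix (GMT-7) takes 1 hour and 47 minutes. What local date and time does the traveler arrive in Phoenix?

Lisbon is at UTC+0, so departure is already 1:49 PM UTC on Nov 8.
Add 6 hours and 50 minutes leg 1 → 8:39 PM UTC.
Add 2 hours 4 minutes layover in Singapore → 10:43 PM UTC.
Add 10 hours 15 minutes leg 2 → 8:58 AM UTC (Nov 9).
Add 5 hours 4 minutes layover in Tel Aviv → 2:02 PM UTC.
Add 1 hour and 59 minutes leg 3 → 4:01 PM UTC.
Add 5 hours and 17 minutes layover in Caracas → 9:18 PM UTC.
Add 1 hour 47 minutes leg 4 → 11:05 PM UTC.
Phoenix is UTC−7:00, so local arrival = 11:05 PM − 7:00 = 4:05 PM on Nov 9.

4:05 PM on November 9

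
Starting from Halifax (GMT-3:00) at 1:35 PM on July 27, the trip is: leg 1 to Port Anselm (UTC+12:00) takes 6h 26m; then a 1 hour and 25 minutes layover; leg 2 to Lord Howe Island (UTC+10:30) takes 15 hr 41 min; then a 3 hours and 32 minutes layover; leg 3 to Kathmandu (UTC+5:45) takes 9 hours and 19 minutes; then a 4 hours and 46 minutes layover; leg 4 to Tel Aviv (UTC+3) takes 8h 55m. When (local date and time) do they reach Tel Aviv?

9:39 PM on July 29

Convert departure to UTC: 1:35 PM + 3:00 = 4:35 PM UTC on Jul 27.
Add 6 hours and 26 minutes leg 1 → 11:01 PM UTC.
Add 1 hour and 25 minutes layover in Port Anselm → 12:26 AM UTC (Jul 28).
Add 15 hours 41 minutes leg 2 → 4:07 PM UTC.
Add 3 hours and 32 minutes layover in Lord Howe Island → 7:39 PM UTC.
Add 9 hours and 19 minutes leg 3 → 4:58 AM UTC (Jul 29).
Add 4 hours 46 minutes layover in Kathmandu → 9:44 AM UTC.
Add 8 hours 55 minutes leg 4 → 6:39 PM UTC.
Tel Aviv is UTC+3:00, so local arrival = 6:39 PM + 3:00 = 9:39 PM on Jul 29.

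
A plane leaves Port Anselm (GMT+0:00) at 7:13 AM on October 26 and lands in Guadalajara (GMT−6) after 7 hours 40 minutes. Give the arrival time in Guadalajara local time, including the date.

Guadalajara is 6:00 behind Port Anselm.
After 7 hours and 40 minutes it is 2:53 PM in Port Anselm.
Shift by the zone difference: 2:53 PM − 6:00 = 8:53 AM on Oct 26 in Guadalajara.

8:53 AM on October 26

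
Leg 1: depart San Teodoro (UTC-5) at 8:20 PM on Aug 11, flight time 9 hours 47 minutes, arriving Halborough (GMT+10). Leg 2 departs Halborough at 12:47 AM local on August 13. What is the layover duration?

Convert departure to UTC: 8:20 PM + 5:00 = 1:20 AM UTC on Aug 12.
Add 9 hours 47 minutes flight time → 11:07 AM UTC.
Halborough is UTC+10:00, so local arrival = 11:07 AM + 10:00 = 9:07 PM on Aug 12.
Layover = 12:47 AM − 9:07 PM (+1 day) = 3 hours 40 minutes.

3 hours 40 minutes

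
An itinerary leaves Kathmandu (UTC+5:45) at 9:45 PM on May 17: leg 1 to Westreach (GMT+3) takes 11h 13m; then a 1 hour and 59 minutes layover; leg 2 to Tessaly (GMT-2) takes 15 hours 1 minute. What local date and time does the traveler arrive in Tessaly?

6:13 PM on May 18

Convert departure to UTC: 9:45 PM − 5:45 = 4:00 PM UTC on May 17.
Add 11 hours 13 minutes leg 1 → 3:13 AM UTC (May 18).
Add 1 hour and 59 minutes layover in Westreach → 5:12 AM UTC.
Add 15 hours and 1 minute leg 2 → 8:13 PM UTC.
Tessaly is UTC−2:00, so local arrival = 8:13 PM − 2:00 = 6:13 PM on May 18.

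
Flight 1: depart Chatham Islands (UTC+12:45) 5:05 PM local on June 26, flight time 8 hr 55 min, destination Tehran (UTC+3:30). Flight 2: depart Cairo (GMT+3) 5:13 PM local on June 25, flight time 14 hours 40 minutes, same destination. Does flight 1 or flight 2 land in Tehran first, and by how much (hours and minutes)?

the second, by 8 hours 22 minutes

Flight 1 in UTC: 5:05 PM − 12:45 = 4:20 AM on Jun 26.
+8 hours and 55 minutes → arrive 1:15 PM UTC on Jun 26.
Flight 2 in UTC: 5:13 PM − 3:00 = 2:13 PM on Jun 25.
+14 hours 40 minutes → arrive 4:53 AM UTC on Jun 26.
Flight 2 lands earlier by 8 hours 22 minutes.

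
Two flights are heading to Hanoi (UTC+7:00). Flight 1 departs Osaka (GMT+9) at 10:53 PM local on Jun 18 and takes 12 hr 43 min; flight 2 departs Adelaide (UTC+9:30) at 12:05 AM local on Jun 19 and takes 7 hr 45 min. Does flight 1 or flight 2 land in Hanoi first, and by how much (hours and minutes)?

Flight 1 in UTC: 10:53 PM − 9:00 = 1:53 PM on Jun 18.
+12 hours 43 minutes → arrive 2:36 AM UTC on Jun 19.
Flight 2 in UTC: 12:05 AM − 9:30 = 2:35 PM on Jun 18.
+7 hours 45 minutes → arrive 10:20 PM UTC on Jun 18.
Flight 2 lands earlier by 4 hours 16 minutes.

the second, by 4 hours 16 minutes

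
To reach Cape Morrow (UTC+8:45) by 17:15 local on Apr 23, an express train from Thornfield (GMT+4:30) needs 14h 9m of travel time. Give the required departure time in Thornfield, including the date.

22:51 on April 22

Target arrival in UTC: 17:15 − 8:45 = 08:30 on Apr 23.
Subtract 14 hours 9 minutes → departure 18:21 UTC on Apr 22.
Thornfield is UTC+4:30: 18:21 + 4:30 = 22:51 on Apr 22.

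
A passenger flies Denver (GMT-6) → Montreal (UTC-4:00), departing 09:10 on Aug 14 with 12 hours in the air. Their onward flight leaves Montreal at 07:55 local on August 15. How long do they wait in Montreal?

Convert departure to UTC: 09:10 + 6:00 = 15:10 UTC on Aug 14.
Add 12 hours flight time → 03:10 UTC (Aug 15).
Montreal is UTC−4:00, so local arrival = 03:10 − 4:00 = 23:10 on Aug 14.
Layover = 07:55 − 23:10 (+1 day) = 8 hours 45 minutes.

8 hours 45 minutes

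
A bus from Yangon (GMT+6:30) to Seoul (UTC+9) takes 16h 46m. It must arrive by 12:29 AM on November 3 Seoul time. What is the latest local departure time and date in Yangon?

5:13 AM on November 2

Target arrival in UTC: 12:29 AM − 9:00 = 3:29 PM on Nov 2.
Subtract 16 hours and 46 minutes → departure 10:43 PM UTC on Nov 1.
Yangon is UTC+6:30: 10:43 PM + 6:30 = 5:13 AM on Nov 2.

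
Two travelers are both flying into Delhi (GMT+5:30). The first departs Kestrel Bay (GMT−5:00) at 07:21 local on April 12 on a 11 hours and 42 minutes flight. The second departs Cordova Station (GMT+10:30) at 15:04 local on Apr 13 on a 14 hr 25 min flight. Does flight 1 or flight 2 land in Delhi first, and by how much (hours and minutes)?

the first, by 18 hours 56 minutes

Flight 1 in UTC: 07:21 + 5:00 = 12:21 on Apr 12.
+11 hours and 42 minutes → arrive 00:03 UTC on Apr 13.
Flight 2 in UTC: 15:04 − 10:30 = 04:34 on Apr 13.
+14 hours and 25 minutes → arrive 18:59 UTC on Apr 13.
Flight 1 lands earlier by 18 hours 56 minutes.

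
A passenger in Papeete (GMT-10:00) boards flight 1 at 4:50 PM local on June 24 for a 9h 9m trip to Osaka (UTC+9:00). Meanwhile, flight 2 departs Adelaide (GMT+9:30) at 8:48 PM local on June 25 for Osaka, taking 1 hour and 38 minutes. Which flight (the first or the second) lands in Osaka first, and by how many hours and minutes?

the first, by 57 minutes

Flight 1 in UTC: 4:50 PM + 10:00 = 2:50 AM on Jun 25.
+9 hours 9 minutes → arrive 11:59 AM UTC on Jun 25.
Flight 2 in UTC: 8:48 PM − 9:30 = 11:18 AM on Jun 25.
+1 hour and 38 minutes → arrive 12:56 PM UTC on Jun 25.
Flight 1 lands earlier by 57 minutes.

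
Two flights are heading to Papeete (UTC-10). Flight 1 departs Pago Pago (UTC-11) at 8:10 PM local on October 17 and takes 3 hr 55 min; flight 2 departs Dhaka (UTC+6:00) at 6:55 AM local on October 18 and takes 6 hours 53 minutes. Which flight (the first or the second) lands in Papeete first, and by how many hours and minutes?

the second, by 3 hours 17 minutes

Flight 1 in UTC: 8:10 PM + 11:00 = 7:10 AM on Oct 18.
+3 hours and 55 minutes → arrive 11:05 AM UTC on Oct 18.
Flight 2 in UTC: 6:55 AM − 6:00 = 12:55 AM on Oct 18.
+6 hours and 53 minutes → arrive 7:48 AM UTC on Oct 18.
Flight 2 lands earlier by 3 hours 17 minutes.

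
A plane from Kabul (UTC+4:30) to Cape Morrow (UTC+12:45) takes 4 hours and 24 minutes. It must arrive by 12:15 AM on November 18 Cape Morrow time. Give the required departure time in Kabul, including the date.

11:36 AM on November 17

Target arrival in UTC: 12:15 AM − 12:45 = 11:30 AM on Nov 17.
Subtract 4 hours 24 minutes → departure 7:06 AM UTC on Nov 17.
Kabul is UTC+4:30: 7:06 AM + 4:30 = 11:36 AM on Nov 17.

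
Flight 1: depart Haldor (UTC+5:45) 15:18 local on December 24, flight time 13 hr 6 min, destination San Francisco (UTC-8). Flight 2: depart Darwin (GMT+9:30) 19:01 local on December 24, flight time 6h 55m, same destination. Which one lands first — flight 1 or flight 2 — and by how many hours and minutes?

Flight 1 in UTC: 15:18 − 5:45 = 09:33 on Dec 24.
+13 hours 6 minutes → arrive 22:39 UTC on Dec 24.
Flight 2 in UTC: 19:01 − 9:30 = 09:31 on Dec 24.
+6 hours 55 minutes → arrive 16:26 UTC on Dec 24.
Flight 2 lands earlier by 6 hours 13 minutes.

the second, by 6 hours 13 minutes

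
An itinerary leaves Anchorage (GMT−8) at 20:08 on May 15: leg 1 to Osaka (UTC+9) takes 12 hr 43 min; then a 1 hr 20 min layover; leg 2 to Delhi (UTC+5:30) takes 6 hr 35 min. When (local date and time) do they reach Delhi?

06:16 on May 17

Convert departure to UTC: 20:08 + 8:00 = 04:08 UTC on May 16.
Add 12 hours and 43 minutes leg 1 → 16:51 UTC.
Add 1 hour and 20 minutes layover in Osaka → 18:11 UTC.
Add 6 hours and 35 minutes leg 2 → 00:46 UTC (May 17).
Delhi is UTC+5:30, so local arrival = 00:46 + 5:30 = 06:16 on May 17.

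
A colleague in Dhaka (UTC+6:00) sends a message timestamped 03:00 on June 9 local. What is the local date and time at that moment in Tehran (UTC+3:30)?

Tehran is 2:30 behind Dhaka.
Shift by the zone difference: 03:00 − 2:30 = 00:30 on Jun 9 in Tehran.

00:30 on Jun 9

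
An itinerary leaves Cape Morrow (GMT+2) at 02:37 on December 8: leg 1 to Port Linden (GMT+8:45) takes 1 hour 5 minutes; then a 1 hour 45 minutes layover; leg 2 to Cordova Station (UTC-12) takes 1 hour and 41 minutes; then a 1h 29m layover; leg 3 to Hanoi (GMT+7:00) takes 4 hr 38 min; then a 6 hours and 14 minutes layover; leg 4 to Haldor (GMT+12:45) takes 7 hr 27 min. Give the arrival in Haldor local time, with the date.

13:41 on December 9

Convert departure to UTC: 02:37 − 2:00 = 00:37 UTC on Dec 8.
Add 1 hour and 5 minutes leg 1 → 01:42 UTC.
Add 1 hour 45 minutes layover in Port Linden → 03:27 UTC.
Add 1 hour and 41 minutes leg 2 → 05:08 UTC.
Add 1 hour 29 minutes layover in Cordova Station → 06:37 UTC.
Add 4 hours and 38 minutes leg 3 → 11:15 UTC.
Add 6 hours 14 minutes layover in Hanoi → 17:29 UTC.
Add 7 hours and 27 minutes leg 4 → 00:56 UTC (Dec 9).
Haldor is UTC+12:45, so local arrival = 00:56 + 12:45 = 13:41 on Dec 9.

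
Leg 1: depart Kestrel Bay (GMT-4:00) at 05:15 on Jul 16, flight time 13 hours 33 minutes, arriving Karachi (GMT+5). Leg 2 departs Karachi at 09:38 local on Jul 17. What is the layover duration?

Convert departure to UTC: 05:15 + 4:00 = 09:15 UTC on Jul 16.
Add 13 hours and 33 minutes flight time → 22:48 UTC.
Karachi is UTC+5:00, so local arrival = 22:48 + 5:00 = 03:48 on Jul 17.
Layover = 09:38 − 03:48 = 5 hours 50 minutes.

5 hours 50 minutes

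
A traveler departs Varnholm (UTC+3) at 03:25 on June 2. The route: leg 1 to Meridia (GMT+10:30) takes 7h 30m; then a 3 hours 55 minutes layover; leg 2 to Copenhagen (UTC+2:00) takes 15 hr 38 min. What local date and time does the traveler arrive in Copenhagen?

Convert departure to UTC: 03:25 − 3:00 = 00:25 UTC on Jun 2.
Add 7 hours and 30 minutes leg 1 → 07:55 UTC.
Add 3 hours and 55 minutes layover in Meridia → 11:50 UTC.
Add 15 hours and 38 minutes leg 2 → 03:28 UTC (Jun 3).
Copenhagen is UTC+2:00, so local arrival = 03:28 + 2:00 = 05:28 on Jun 3.

05:28 on June 3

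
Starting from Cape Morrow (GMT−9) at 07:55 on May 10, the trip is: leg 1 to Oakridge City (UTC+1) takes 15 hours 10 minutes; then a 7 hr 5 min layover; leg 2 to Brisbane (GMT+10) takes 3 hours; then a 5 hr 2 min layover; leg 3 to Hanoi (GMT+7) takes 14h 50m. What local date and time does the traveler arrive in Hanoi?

21:02 on May 12

Convert departure to UTC: 07:55 + 9:00 = 16:55 UTC on May 10.
Add 15 hours 10 minutes leg 1 → 08:05 UTC (May 11).
Add 7 hours 5 minutes layover in Oakridge City → 15:10 UTC.
Add 3 hours leg 2 → 18:10 UTC.
Add 5 hours and 2 minutes layover in Brisbane → 23:12 UTC.
Add 14 hours and 50 minutes leg 3 → 14:02 UTC (May 12).
Hanoi is UTC+7:00, so local arrival = 14:02 + 7:00 = 21:02 on May 12.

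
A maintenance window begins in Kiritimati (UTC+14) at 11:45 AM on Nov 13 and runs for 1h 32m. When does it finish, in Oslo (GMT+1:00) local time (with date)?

Convert start to UTC: 11:45 AM − 14:00 = 9:45 PM UTC on Nov 12.
Add 1 hour and 32 minutes duration → 11:17 PM UTC.
Oslo is UTC+1:00, so local end time = 11:17 PM + 1:00 = 12:17 AM on Nov 13.

12:17 AM on November 13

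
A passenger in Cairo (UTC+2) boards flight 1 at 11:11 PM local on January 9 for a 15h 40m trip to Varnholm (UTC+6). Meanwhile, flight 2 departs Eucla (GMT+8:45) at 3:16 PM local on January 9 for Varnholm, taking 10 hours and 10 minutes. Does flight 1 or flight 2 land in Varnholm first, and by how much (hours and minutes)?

Flight 1 in UTC: 11:11 PM − 2:00 = 9:11 PM on Jan 9.
+15 hours 40 minutes → arrive 12:51 PM UTC on Jan 10.
Flight 2 in UTC: 3:16 PM − 8:45 = 6:31 AM on Jan 9.
+10 hours and 10 minutes → arrive 4:41 PM UTC on Jan 9.
Flight 2 lands earlier by 20 hours 10 minutes.

the second, by 20 hours 10 minutes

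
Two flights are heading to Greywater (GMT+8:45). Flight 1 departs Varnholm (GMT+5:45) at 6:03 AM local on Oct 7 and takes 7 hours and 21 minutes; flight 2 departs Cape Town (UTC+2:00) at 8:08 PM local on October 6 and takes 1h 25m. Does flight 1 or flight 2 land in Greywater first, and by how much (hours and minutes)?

Flight 1 in UTC: 6:03 AM − 5:45 = 12:18 AM on Oct 7.
+7 hours 21 minutes → arrive 7:39 AM UTC on Oct 7.
Flight 2 in UTC: 8:08 PM − 2:00 = 6:08 PM on Oct 6.
+1 hour and 25 minutes → arrive 7:33 PM UTC on Oct 6.
Flight 2 lands earlier by 12 hours 6 minutes.

the second, by 12 hours 6 minutes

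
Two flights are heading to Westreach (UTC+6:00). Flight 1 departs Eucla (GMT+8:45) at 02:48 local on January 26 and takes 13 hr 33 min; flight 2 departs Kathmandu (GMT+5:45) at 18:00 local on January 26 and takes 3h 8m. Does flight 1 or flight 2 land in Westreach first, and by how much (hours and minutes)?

Flight 1 in UTC: 02:48 − 8:45 = 18:03 on Jan 25.
+13 hours 33 minutes → arrive 07:36 UTC on Jan 26.
Flight 2 in UTC: 18:00 − 5:45 = 12:15 on Jan 26.
+3 hours and 8 minutes → arrive 15:23 UTC on Jan 26.
Flight 1 lands earlier by 7 hours 47 minutes.

the first, by 7 hours 47 minutes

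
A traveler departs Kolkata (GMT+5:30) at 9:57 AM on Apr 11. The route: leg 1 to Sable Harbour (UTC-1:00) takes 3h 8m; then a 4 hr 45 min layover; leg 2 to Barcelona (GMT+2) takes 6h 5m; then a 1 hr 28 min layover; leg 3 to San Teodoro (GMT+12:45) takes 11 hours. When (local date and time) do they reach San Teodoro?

Convert departure to UTC: 9:57 AM − 5:30 = 4:27 AM UTC on Apr 11.
Add 3 hours and 8 minutes leg 1 → 7:35 AM UTC.
Add 4 hours and 45 minutes layover in Sable Harbour → 12:20 PM UTC.
Add 6 hours and 5 minutes leg 2 → 6:25 PM UTC.
Add 1 hour 28 minutes layover in Barcelona → 7:53 PM UTC.
Add 11 hours leg 3 → 6:53 AM UTC (Apr 12).
San Teodoro is UTC+12:45, so local arrival = 6:53 AM + 12:45 = 7:38 PM on Apr 12.

7:38 PM on Apr 12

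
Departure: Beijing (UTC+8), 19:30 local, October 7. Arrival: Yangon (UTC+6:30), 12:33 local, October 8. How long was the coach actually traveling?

Departure in UTC: 19:30 − 8:00 = 11:30 on Oct 7.
Arrival in UTC: 12:33 − 6:30 = 06:03 on Oct 8.
Elapsed = 06:03 − 11:30 (+1 day) = 18 hours 33 minutes.

18 hours 33 minutes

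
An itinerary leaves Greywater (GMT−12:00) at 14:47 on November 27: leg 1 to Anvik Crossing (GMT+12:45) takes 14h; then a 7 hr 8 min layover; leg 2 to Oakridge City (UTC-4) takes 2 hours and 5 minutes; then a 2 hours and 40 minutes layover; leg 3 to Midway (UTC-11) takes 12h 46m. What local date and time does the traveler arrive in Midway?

06:26 on Nov 29

Convert departure to UTC: 14:47 + 12:00 = 02:47 UTC on Nov 28.
Add 14 hours leg 1 → 16:47 UTC.
Add 7 hours 8 minutes layover in Anvik Crossing → 23:55 UTC.
Add 2 hours 5 minutes leg 2 → 02:00 UTC (Nov 29).
Add 2 hours and 40 minutes layover in Oakridge City → 04:40 UTC.
Add 12 hours and 46 minutes leg 3 → 17:26 UTC.
Midway is UTC−11:00, so local arrival = 17:26 − 11:00 = 06:26 on Nov 29.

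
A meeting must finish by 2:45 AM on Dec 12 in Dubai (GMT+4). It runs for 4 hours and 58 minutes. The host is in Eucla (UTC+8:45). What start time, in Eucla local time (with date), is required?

Target end time in UTC: 2:45 AM − 4:00 = 10:45 PM on Dec 11.
Subtract 4 hours 58 minutes → start 5:47 PM UTC on Dec 11.
Eucla is UTC+8:45: 5:47 PM + 8:45 = 2:32 AM on Dec 12.

2:32 AM on December 12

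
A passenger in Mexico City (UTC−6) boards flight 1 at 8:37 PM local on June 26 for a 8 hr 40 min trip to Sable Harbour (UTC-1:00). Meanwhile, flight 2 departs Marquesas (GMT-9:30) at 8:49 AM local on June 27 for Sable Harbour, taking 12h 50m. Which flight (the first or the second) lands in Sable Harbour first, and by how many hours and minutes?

Flight 1 in UTC: 8:37 PM + 6:00 = 2:37 AM on Jun 27.
+8 hours 40 minutes → arrive 11:17 AM UTC on Jun 27.
Flight 2 in UTC: 8:49 AM + 9:30 = 6:19 PM on Jun 27.
+12 hours and 50 minutes → arrive 7:09 AM UTC on Jun 28.
Flight 1 lands earlier by 19 hours 52 minutes.

the first, by 19 hours 52 minutes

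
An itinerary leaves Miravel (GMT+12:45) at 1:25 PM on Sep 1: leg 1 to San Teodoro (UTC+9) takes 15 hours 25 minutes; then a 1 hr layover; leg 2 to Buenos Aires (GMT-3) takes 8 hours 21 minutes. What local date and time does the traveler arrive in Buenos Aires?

Convert departure to UTC: 1:25 PM − 12:45 = 12:40 AM UTC on Sep 1.
Add 15 hours and 25 minutes leg 1 → 4:05 PM UTC.
Add 1 hour layover in San Teodoro → 5:05 PM UTC.
Add 8 hours and 21 minutes leg 2 → 1:26 AM UTC (Sep 2).
Buenos Aires is UTC−3:00, so local arrival = 1:26 AM − 3:00 = 10:26 PM on Sep 1.

10:26 PM on Sep 1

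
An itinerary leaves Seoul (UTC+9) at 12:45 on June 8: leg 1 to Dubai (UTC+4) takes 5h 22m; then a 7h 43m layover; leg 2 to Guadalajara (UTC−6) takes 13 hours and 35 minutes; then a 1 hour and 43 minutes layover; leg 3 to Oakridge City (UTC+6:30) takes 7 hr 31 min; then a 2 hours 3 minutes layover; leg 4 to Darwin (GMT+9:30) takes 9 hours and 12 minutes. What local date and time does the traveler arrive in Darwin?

Convert departure to UTC: 12:45 − 9:00 = 03:45 UTC on Jun 8.
Add 5 hours 22 minutes leg 1 → 09:07 UTC.
Add 7 hours and 43 minutes layover in Dubai → 16:50 UTC.
Add 13 hours 35 minutes leg 2 → 06:25 UTC (Jun 9).
Add 1 hour 43 minutes layover in Guadalajara → 08:08 UTC.
Add 7 hours and 31 minutes leg 3 → 15:39 UTC.
Add 2 hours and 3 minutes layover in Oakridge City → 17:42 UTC.
Add 9 hours and 12 minutes leg 4 → 02:54 UTC (Jun 10).
Darwin is UTC+9:30, so local arrival = 02:54 + 9:30 = 12:24 on Jun 10.

12:24 on Jun 10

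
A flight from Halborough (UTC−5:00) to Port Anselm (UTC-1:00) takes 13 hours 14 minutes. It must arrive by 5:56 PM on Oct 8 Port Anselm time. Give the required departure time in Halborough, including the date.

12:42 AM on October 8

Target arrival in UTC: 5:56 PM + 1:00 = 6:56 PM on Oct 8.
Subtract 13 hours 14 minutes → departure 5:42 AM UTC on Oct 8.
Halborough is UTC−5:00: 5:42 AM − 5:00 = 12:42 AM on Oct 8.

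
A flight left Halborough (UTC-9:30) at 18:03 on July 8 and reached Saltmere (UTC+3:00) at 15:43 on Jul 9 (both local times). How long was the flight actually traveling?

9 hours 10 minutes

Saltmere is 12:30 ahead of Halborough.
Clock-face elapsed time (ignoring zones) is 21 hours 40 minutes.
Actual elapsed = 21 hours 40 minutes − 12:30 = 9 hours 10 minutes.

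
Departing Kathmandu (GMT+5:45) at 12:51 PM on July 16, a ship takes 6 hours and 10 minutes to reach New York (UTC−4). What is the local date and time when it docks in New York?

Convert departure to UTC: 12:51 PM − 5:45 = 7:06 AM UTC on Jul 16.
Add 6 hours and 10 minutes travel time → 1:16 PM UTC.
New York is UTC−4:00, so local arrival = 1:16 PM − 4:00 = 9:16 AM on Jul 16.

9:16 AM on Jul 16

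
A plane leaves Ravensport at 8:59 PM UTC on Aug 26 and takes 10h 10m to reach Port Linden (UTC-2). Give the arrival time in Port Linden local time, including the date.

5:09 AM on August 27

Departure is given in UTC: 8:59 PM on Aug 26.
Add 10 hours and 10 minutes → 7:09 AM UTC (Aug 27).
Port Linden is UTC−2:00: 7:09 AM − 2:00 = 5:09 AM on Aug 27.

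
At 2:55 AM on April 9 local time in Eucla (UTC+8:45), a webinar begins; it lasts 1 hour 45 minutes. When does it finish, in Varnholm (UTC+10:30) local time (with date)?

6:25 AM on Apr 9

Varnholm is 1:45 ahead of Eucla.
After 1 hour and 45 minutes it is 4:40 AM in Eucla.
Shift by the zone difference: 4:40 AM + 1:45 = 6:25 AM on Apr 9 in Varnholm.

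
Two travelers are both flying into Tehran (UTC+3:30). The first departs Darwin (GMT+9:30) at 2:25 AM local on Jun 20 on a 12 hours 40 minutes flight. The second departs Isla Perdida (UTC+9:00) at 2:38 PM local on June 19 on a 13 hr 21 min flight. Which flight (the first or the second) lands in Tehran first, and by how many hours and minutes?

Flight 1 in UTC: 2:25 AM − 9:30 = 4:55 PM on Jun 19.
+12 hours and 40 minutes → arrive 5:35 AM UTC on Jun 20.
Flight 2 in UTC: 2:38 PM − 9:00 = 5:38 AM on Jun 19.
+13 hours and 21 minutes → arrive 6:59 PM UTC on Jun 19.
Flight 2 lands earlier by 10 hours 36 minutes.

the second, by 10 hours 36 minutes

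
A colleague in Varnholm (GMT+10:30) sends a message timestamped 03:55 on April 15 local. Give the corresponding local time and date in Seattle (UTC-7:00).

In UTC: 03:55 − 10:30 = 17:25 on Apr 14.
Seattle is UTC−7:00: 17:25 − 7:00 = 10:25 on Apr 14.

10:25 on April 14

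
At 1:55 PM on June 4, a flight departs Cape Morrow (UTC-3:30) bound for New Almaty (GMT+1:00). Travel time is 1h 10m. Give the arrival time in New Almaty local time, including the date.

Convert departure to UTC: 1:55 PM + 3:30 = 5:25 PM UTC on Jun 4.
Add 1 hour and 10 minutes travel time → 6:35 PM UTC.
New Almaty is UTC+1:00, so local arrival = 6:35 PM + 1:00 = 7:35 PM on Jun 4.

7:35 PM on June 4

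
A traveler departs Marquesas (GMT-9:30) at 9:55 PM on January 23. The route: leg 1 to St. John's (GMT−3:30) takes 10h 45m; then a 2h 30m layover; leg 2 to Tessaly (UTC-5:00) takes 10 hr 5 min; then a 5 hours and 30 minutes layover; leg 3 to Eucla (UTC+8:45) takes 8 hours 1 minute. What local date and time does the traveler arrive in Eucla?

5:01 AM on Jan 26

Convert departure to UTC: 9:55 PM + 9:30 = 7:25 AM UTC on Jan 24.
Add 10 hours 45 minutes leg 1 → 6:10 PM UTC.
Add 2 hours 30 minutes layover in St. John's → 8:40 PM UTC.
Add 10 hours 5 minutes leg 2 → 6:45 AM UTC (Jan 25).
Add 5 hours 30 minutes layover in Tessaly → 12:15 PM UTC.
Add 8 hours 1 minute leg 3 → 8:16 PM UTC.
Eucla is UTC+8:45, so local arrival = 8:16 PM + 8:45 = 5:01 AM on Jan 26.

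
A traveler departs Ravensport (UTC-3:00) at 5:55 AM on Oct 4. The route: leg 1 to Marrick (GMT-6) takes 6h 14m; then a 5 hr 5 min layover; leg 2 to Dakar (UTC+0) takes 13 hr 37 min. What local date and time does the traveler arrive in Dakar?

9:51 AM on Oct 5

Convert departure to UTC: 5:55 AM + 3:00 = 8:55 AM UTC on Oct 4.
Add 6 hours and 14 minutes leg 1 → 3:09 PM UTC.
Add 5 hours and 5 minutes layover in Marrick → 8:14 PM UTC.
Add 13 hours 37 minutes leg 2 → 9:51 AM UTC (Oct 5).
Dakar is UTC+0, so local arrival is the same: 9:51 AM on Oct 5.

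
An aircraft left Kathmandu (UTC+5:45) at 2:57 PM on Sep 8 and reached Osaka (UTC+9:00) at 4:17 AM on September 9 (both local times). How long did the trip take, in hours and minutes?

10 hours 5 minutes

Osaka is 3:15 ahead of Kathmandu.
Clock-face elapsed time (ignoring zones) is 13 hours 20 minutes.
Actual elapsed = 13 hours 20 minutes − 3:15 = 10 hours 5 minutes.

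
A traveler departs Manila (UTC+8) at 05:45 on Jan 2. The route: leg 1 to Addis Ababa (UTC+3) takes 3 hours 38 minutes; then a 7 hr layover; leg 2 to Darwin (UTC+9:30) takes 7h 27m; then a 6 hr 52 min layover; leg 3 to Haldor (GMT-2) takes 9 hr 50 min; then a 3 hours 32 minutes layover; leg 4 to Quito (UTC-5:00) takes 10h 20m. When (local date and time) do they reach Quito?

17:24 on January 3

Convert departure to UTC: 05:45 − 8:00 = 21:45 UTC on Jan 1.
Add 3 hours and 38 minutes leg 1 → 01:23 UTC (Jan 2).
Add 7 hours layover in Addis Ababa → 08:23 UTC.
Add 7 hours and 27 minutes leg 2 → 15:50 UTC.
Add 6 hours 52 minutes layover in Darwin → 22:42 UTC.
Add 9 hours and 50 minutes leg 3 → 08:32 UTC (Jan 3).
Add 3 hours 32 minutes layover in Haldor → 12:04 UTC.
Add 10 hours 20 minutes leg 4 → 22:24 UTC.
Quito is UTC−5:00, so local arrival = 22:24 − 5:00 = 17:24 on Jan 3.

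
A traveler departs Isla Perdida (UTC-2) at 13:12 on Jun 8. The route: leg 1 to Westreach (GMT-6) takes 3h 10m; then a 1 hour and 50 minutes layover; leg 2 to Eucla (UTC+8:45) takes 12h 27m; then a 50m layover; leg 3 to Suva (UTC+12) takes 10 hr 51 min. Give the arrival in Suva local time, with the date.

Convert departure to UTC: 13:12 + 2:00 = 15:12 UTC on Jun 8.
Add 3 hours and 10 minutes leg 1 → 18:22 UTC.
Add 1 hour and 50 minutes layover in Westreach → 20:12 UTC.
Add 12 hours and 27 minutes leg 2 → 08:39 UTC (Jun 9).
Add 50 minutes layover in Eucla → 09:29 UTC.
Add 10 hours and 51 minutes leg 3 → 20:20 UTC.
Suva is UTC+12:00, so local arrival = 20:20 + 12:00 = 08:20 on Jun 10.

08:20 on June 10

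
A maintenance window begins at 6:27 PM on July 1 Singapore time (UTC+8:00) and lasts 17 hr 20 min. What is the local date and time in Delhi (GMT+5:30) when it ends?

9:17 AM on July 2

Convert start to UTC: 6:27 PM − 8:00 = 10:27 AM UTC on Jul 1.
Add 17 hours 20 minutes duration → 3:47 AM UTC (Jul 2).
Delhi is UTC+5:30, so local end time = 3:47 AM + 5:30 = 9:17 AM on Jul 2.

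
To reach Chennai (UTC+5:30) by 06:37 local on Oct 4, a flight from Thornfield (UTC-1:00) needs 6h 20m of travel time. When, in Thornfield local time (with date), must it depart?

Target arrival in UTC: 06:37 − 5:30 = 01:07 on Oct 4.
Subtract 6 hours and 20 minutes → departure 18:47 UTC on Oct 3.
Thornfield is UTC−1:00: 18:47 − 1:00 = 17:47 on Oct 3.

17:47 on Oct 3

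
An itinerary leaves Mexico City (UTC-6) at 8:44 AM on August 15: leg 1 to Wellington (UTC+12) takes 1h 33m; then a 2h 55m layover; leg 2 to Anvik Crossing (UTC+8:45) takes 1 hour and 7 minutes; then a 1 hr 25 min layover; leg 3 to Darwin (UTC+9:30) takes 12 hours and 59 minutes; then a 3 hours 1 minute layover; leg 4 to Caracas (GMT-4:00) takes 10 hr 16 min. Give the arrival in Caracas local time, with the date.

8:00 PM on August 16

Convert departure to UTC: 8:44 AM + 6:00 = 2:44 PM UTC on Aug 15.
Add 1 hour 33 minutes leg 1 → 4:17 PM UTC.
Add 2 hours 55 minutes layover in Wellington → 7:12 PM UTC.
Add 1 hour 7 minutes leg 2 → 8:19 PM UTC.
Add 1 hour and 25 minutes layover in Anvik Crossing → 9:44 PM UTC.
Add 12 hours 59 minutes leg 3 → 10:43 AM UTC (Aug 16).
Add 3 hours 1 minute layover in Darwin → 1:44 PM UTC.
Add 10 hours 16 minutes leg 4 → 12:00 AM UTC (Aug 17).
Caracas is UTC−4:00, so local arrival = 12:00 AM − 4:00 = 8:00 PM on Aug 16.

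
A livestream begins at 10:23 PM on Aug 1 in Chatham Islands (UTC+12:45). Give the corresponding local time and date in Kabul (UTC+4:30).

2:08 PM on Aug 1

In UTC: 10:23 PM − 12:45 = 9:38 AM on Aug 1.
Kabul is UTC+4:30: 9:38 AM + 4:30 = 2:08 PM on Aug 1.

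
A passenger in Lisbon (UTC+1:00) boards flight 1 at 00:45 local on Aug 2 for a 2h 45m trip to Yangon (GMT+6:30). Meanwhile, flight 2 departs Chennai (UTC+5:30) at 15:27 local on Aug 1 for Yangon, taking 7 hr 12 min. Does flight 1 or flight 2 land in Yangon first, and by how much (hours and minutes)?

the second, by 9 hours 21 minutes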